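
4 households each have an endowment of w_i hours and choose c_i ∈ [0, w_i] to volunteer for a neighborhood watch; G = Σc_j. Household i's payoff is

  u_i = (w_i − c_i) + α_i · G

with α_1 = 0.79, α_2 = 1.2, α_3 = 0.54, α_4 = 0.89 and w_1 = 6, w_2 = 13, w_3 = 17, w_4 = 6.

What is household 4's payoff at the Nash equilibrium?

∂u_i/∂c_i = α_i − 1, so household i contributes w_i if α_i > 1, else 0.
α_i > 1 for i ∈ {2}; NE contributions (0, 13, 0, 0), G = 13.
u_4 = (6 − 0) + 0.89·13 = 17.57.

17.57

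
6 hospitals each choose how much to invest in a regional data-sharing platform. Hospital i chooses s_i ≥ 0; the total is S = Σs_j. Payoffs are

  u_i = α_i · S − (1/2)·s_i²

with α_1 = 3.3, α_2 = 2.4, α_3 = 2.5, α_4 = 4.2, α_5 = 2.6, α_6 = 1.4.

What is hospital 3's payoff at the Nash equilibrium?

Hospital i's FOC: ∂u_i/∂s_i = α_i − s_i = 0, so s_i* = α_i.
NE contributions = (3.3, 2.4, 2.5, 4.2, 2.6, 1.4); S = 16.4.
u_3 = α_3·S − ½·(s_3)² = 2.5·16.4 − ½·2.5² = 37.875.

37.875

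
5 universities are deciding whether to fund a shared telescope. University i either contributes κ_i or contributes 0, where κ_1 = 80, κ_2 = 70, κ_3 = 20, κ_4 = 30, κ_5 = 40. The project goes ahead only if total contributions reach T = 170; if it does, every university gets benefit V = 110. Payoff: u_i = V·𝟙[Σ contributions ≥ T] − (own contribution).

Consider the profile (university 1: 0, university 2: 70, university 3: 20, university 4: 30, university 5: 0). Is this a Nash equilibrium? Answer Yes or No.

Total = 120 < 170: not provided.
University 1 (pledges 0, payoff 0): pledging 80 → total 200, payoff 30. Profitable deviation.

No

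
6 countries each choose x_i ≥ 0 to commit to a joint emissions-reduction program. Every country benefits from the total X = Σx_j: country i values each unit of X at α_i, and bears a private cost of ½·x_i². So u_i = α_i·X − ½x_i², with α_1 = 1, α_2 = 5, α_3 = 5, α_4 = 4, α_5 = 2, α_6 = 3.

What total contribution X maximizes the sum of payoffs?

Planner FOC: ∂(Σu_j)/∂x_i = (Σα_j) − x_i = 0, so x_i^SO = Σα_j = 20 for every i; X^SO = 120.

120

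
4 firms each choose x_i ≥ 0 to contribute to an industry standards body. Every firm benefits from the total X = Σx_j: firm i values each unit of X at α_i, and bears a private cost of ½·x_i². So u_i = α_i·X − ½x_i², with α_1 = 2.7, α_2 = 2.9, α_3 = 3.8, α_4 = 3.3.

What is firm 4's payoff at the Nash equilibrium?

36.465

Firm i's FOC: ∂u_i/∂x_i = α_i − x_i = 0, so x_i* = α_i.
NE contributions = (2.7, 2.9, 3.8, 3.3); X = 12.7.
u_4 = α_4·X − ½·(x_4)² = 3.3·12.7 − ½·3.3² = 36.465.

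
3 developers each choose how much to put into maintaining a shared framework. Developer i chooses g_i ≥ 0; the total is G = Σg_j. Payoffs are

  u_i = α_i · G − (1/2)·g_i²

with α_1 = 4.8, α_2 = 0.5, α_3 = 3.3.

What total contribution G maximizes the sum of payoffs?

Planner FOC: ∂(Σu_j)/∂g_i = (Σα_j) − g_i = 0, so g_i^SO = Σα_j = 8.6 for every i; G^SO = 25.8.

25.8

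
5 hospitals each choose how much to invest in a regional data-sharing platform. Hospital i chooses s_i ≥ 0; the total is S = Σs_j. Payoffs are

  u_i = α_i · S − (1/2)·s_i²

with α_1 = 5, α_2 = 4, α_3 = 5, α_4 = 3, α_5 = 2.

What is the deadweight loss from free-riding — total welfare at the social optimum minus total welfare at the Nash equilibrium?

Hospital i's FOC: ∂u_i/∂s_i = α_i − s_i = 0, so s_i* = α_i.
NE contributions = (5, 4, 5, 3, 2); S = 19.
W^NE = (Σα)·S − ½Σα_i² = 19² − ½·79 = 321.5.
Planner sets s_i = Σα_j = 19 for every i, so S^SO = 5·19 = 95.
W^SO = (Σα)·S^SO − ½·5·(Σα)² = (5/2)·19² = 902.5.
Deadweight loss = W^SO − W^NE = 581.

581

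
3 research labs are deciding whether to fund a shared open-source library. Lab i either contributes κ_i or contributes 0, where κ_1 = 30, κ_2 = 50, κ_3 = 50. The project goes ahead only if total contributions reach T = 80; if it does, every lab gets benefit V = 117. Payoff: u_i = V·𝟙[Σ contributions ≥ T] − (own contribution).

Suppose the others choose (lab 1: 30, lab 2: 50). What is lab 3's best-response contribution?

Others' total = 80 ≥ 80; contributing adds cost 50 for no extra benefit.
Best response: 0.

0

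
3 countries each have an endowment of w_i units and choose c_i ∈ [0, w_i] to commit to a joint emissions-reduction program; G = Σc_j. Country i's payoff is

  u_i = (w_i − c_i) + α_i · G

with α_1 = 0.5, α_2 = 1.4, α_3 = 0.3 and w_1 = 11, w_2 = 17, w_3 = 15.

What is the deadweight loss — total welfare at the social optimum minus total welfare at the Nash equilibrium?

31.2

∂u_i/∂c_i = α_i − 1, so country i contributes w_i if α_i > 1, else 0.
α_i > 1 for i ∈ {2}; NE contributions (0, 17, 0), G = 17.
W^NE = Σw_i − G^NE + (Σα_i)·G^NE = 43 + 1.2·17 = 63.4.
Planner: ∂(Σu_j)/∂c_i = Σα_j − 1 = 1.2 > 0, so everyone contributes w_i; G^SO = 43, W^SO = 43 + 1.2·43 = 94.6.
Deadweight loss = 31.2.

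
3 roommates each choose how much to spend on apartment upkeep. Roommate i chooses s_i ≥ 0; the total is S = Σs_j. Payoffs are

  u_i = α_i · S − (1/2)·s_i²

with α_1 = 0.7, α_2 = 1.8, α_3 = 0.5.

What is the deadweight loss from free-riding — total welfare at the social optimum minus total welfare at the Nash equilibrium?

6.49

Roommate i's FOC: ∂u_i/∂s_i = α_i − s_i = 0, so s_i* = α_i.
NE contributions = (0.7, 1.8, 0.5); S = 3.
W^NE = (Σα)·S − ½Σα_i² = 3² − ½·3.98 = 7.01.
Planner sets s_i = Σα_j = 3 for every i, so S^SO = 3·3 = 9.
W^SO = (Σα)·S^SO − ½·3·(Σα)² = (3/2)·3² = 13.5.
Deadweight loss = W^SO − W^NE = 6.49.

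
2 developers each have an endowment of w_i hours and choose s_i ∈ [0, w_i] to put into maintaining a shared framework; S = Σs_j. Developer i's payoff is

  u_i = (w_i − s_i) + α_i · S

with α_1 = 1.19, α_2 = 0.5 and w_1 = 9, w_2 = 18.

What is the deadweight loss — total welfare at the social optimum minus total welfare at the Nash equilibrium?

12.42

∂u_i/∂s_i = α_i − 1, so developer i contributes w_i if α_i > 1, else 0.
α_i > 1 for i ∈ {1}; NE contributions (9, 0), S = 9.
W^NE = Σw_i − S^NE + (Σα_i)·S^NE = 27 + 0.69·9 = 33.21.
Planner: ∂(Σu_j)/∂s_i = Σα_j − 1 = 0.69 > 0, so everyone contributes w_i; S^SO = 27, W^SO = 27 + 0.69·27 = 45.63.
Deadweight loss = 12.42.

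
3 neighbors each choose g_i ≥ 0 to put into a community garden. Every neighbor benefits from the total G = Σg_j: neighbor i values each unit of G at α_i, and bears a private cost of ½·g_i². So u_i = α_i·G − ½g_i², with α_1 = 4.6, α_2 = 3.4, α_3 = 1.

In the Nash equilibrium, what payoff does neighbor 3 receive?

Neighbor i's FOC: ∂u_i/∂g_i = α_i − g_i = 0, so g_i* = α_i.
NE contributions = (4.6, 3.4, 1); G = 9.
u_3 = α_3·G − ½·(g_3)² = 1·9 − ½·1² = 8.5.

8.5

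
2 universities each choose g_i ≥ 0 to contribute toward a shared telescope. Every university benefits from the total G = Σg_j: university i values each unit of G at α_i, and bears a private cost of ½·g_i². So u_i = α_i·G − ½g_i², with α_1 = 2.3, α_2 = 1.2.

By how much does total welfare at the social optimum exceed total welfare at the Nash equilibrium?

3.365

University i's FOC: ∂u_i/∂g_i = α_i − g_i = 0, so g_i* = α_i.
NE contributions = (2.3, 1.2); G = 3.5.
W^NE = (Σα)·G − ½Σα_i² = 3.5² − ½·6.73 = 8.885.
Planner sets g_i = Σα_j = 3.5 for every i, so G^SO = 2·3.5 = 7.
W^SO = (Σα)·G^SO − ½·2·(Σα)² = (2/2)·3.5² = 12.25.
Deadweight loss = W^SO − W^NE = 3.365.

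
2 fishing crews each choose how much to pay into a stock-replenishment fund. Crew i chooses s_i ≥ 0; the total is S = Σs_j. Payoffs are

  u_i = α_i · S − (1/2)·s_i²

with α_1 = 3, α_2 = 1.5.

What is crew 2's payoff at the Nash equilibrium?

Crew i's FOC: ∂u_i/∂s_i = α_i − s_i = 0, so s_i* = α_i.
NE contributions = (3, 1.5); S = 4.5.
u_2 = α_2·S − ½·(s_2)² = 1.5·4.5 − ½·1.5² = 5.625.

5.625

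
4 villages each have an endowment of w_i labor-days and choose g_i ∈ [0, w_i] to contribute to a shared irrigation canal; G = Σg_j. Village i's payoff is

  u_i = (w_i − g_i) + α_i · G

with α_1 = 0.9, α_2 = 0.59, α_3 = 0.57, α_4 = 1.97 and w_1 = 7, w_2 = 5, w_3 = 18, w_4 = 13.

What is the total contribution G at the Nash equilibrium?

∂u_i/∂g_i = α_i − 1, so village i contributes w_i if α_i > 1, else 0.
α_i > 1 for i ∈ {4}; NE contributions (0, 0, 0, 13), G = 13.

13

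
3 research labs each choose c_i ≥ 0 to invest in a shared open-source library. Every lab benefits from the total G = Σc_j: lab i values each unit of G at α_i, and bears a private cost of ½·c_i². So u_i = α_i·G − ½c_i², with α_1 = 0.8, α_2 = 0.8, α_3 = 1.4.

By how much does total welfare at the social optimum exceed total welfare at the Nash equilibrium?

Lab i's FOC: ∂u_i/∂c_i = α_i − c_i = 0, so c_i* = α_i.
NE contributions = (0.8, 0.8, 1.4); G = 3.
W^NE = (Σα)·G − ½Σα_i² = 3² − ½·3.24 = 7.38.
Planner sets c_i = Σα_j = 3 for every i, so G^SO = 3·3 = 9.
W^SO = (Σα)·G^SO − ½·3·(Σα)² = (3/2)·3² = 13.5.
Deadweight loss = W^SO − W^NE = 6.12.

6.12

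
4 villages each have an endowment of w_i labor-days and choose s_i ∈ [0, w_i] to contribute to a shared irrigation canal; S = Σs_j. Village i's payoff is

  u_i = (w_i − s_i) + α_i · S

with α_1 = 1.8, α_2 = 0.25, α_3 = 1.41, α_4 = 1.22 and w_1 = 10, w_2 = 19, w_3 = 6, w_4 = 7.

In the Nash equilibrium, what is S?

∂u_i/∂s_i = α_i − 1, so village i contributes w_i if α_i > 1, else 0.
α_i > 1 for i ∈ {1, 3, 4}; NE contributions (10, 0, 6, 7), S = 23.

23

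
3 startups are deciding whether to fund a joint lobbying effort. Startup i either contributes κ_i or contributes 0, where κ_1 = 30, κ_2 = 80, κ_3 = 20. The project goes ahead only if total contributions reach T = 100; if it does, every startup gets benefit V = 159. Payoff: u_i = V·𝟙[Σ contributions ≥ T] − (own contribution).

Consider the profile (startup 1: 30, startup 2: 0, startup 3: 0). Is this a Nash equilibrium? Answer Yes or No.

Total = 30 < 100: not provided.
Startup 1 (pledges 30, payoff -30): dropping to 0 → total 0, payoff 0. Profitable deviation.

No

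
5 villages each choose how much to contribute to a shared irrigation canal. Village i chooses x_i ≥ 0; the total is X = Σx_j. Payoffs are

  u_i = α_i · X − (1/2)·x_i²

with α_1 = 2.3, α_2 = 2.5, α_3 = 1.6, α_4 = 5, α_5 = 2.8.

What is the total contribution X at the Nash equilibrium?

Village i's FOC: ∂u_i/∂x_i = α_i − x_i = 0, so x_i* = α_i.
NE contributions = (2.3, 2.5, 1.6, 5, 2.8); X = 14.2.

14.2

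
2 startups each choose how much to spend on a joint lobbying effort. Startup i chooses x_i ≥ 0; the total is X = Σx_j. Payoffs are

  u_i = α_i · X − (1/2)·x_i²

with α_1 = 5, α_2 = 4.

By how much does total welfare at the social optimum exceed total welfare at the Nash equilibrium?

20.5

Startup i's FOC: ∂u_i/∂x_i = α_i − x_i = 0, so x_i* = α_i.
NE contributions = (5, 4); X = 9.
W^NE = (Σα)·X − ½Σα_i² = 9² − ½·41 = 60.5.
Planner sets x_i = Σα_j = 9 for every i, so X^SO = 2·9 = 18.
W^SO = (Σα)·X^SO − ½·2·(Σα)² = (2/2)·9² = 81.
Deadweight loss = W^SO − W^NE = 20.5.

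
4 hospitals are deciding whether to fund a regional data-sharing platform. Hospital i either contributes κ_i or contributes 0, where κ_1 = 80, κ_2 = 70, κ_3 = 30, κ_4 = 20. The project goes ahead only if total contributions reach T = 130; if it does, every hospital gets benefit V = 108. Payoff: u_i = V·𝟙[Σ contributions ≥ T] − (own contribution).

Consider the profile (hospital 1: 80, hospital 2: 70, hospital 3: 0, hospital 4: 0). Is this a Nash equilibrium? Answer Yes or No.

Total = 150 ≥ 130: provided.
Hospital 1 (pledges 80, payoff 28): dropping to 0 → total 70, payoff 0. No gain.
Hospital 2 (pledges 70, payoff 38): dropping to 0 → total 80, payoff 0. No gain.
Hospital 3 (pledges 0, payoff 108): pledging 30 → total 180, payoff 78. No gain.
Hospital 4 (pledges 0, payoff 108): pledging 20 → total 170, payoff 88. No gain.

Yes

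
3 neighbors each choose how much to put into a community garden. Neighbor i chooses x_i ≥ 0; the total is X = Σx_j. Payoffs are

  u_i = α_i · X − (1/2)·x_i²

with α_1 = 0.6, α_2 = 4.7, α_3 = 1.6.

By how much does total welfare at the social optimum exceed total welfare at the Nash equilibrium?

36.31

Neighbor i's FOC: ∂u_i/∂x_i = α_i − x_i = 0, so x_i* = α_i.
NE contributions = (0.6, 4.7, 1.6); X = 6.9.
W^NE = (Σα)·X − ½Σα_i² = 6.9² − ½·25.01 = 35.105.
Planner sets x_i = Σα_j = 6.9 for every i, so X^SO = 3·6.9 = 20.7.
W^SO = (Σα)·X^SO − ½·3·(Σα)² = (3/2)·6.9² = 71.415.
Deadweight loss = W^SO − W^NE = 36.31.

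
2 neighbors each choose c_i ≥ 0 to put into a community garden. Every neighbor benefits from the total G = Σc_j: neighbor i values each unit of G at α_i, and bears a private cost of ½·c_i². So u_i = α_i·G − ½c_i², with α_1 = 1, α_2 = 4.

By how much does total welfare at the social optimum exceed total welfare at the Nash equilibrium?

8.5

Neighbor i's FOC: ∂u_i/∂c_i = α_i − c_i = 0, so c_i* = α_i.
NE contributions = (1, 4); G = 5.
W^NE = (Σα)·G − ½Σα_i² = 5² − ½·17 = 16.5.
Planner sets c_i = Σα_j = 5 for every i, so G^SO = 2·5 = 10.
W^SO = (Σα)·G^SO − ½·2·(Σα)² = (2/2)·5² = 25.
Deadweight loss = W^SO − W^NE = 8.5.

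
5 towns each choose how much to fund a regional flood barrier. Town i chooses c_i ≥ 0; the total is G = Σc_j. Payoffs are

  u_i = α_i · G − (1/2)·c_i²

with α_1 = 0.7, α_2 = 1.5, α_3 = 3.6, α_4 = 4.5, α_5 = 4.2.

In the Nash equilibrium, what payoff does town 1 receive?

9.905

Town i's FOC: ∂u_i/∂c_i = α_i − c_i = 0, so c_i* = α_i.
NE contributions = (0.7, 1.5, 3.6, 4.5, 4.2); G = 14.5.
u_1 = α_1·G − ½·(c_1)² = 0.7·14.5 − ½·0.7² = 9.905.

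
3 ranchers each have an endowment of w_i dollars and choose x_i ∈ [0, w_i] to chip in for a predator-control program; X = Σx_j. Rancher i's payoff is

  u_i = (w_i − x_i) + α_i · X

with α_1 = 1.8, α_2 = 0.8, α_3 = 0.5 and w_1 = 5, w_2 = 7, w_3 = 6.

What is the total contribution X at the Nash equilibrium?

5

∂u_i/∂x_i = α_i − 1, so rancher i contributes w_i if α_i > 1, else 0.
α_i > 1 for i ∈ {1}; NE contributions (5, 0, 0), X = 5.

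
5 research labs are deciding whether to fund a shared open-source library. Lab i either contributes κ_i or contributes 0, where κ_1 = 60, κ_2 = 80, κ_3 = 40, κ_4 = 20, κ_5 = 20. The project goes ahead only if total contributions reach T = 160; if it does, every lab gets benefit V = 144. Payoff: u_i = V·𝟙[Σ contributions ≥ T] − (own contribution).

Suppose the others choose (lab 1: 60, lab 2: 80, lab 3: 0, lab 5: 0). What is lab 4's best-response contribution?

20

Others' total = 140. Contributing 20 brings total to 160 ≥ 160: gain V − κ_4 = 124.
Best response: 20.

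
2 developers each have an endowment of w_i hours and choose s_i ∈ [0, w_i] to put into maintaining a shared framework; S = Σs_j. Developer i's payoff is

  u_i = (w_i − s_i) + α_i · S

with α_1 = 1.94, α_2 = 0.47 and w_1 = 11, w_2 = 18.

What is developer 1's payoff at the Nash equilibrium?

∂u_i/∂s_i = α_i − 1, so developer i contributes w_i if α_i > 1, else 0.
α_i > 1 for i ∈ {1}; NE contributions (11, 0), S = 11.
u_1 = (11 − 11) + 1.94·11 = 21.34.

21.34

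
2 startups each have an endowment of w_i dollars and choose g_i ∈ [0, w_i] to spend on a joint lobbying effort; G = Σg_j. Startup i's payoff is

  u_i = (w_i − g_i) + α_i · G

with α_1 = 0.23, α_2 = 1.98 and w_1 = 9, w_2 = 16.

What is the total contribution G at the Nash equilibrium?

∂u_i/∂g_i = α_i − 1, so startup i contributes w_i if α_i > 1, else 0.
α_i > 1 for i ∈ {2}; NE contributions (0, 16), G = 16.

16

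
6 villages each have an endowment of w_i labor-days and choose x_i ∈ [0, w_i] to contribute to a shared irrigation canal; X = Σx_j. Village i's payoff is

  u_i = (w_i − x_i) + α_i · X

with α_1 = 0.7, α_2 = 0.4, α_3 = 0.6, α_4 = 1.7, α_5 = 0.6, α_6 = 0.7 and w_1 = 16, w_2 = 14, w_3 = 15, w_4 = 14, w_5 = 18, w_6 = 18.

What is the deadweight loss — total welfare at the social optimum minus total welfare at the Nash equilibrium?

299.7

∂u_i/∂x_i = α_i − 1, so village i contributes w_i if α_i > 1, else 0.
α_i > 1 for i ∈ {4}; NE contributions (0, 0, 0, 14, 0, 0), X = 14.
W^NE = Σw_i − X^NE + (Σα_i)·X^NE = 95 + 3.7·14 = 146.8.
Planner: ∂(Σu_j)/∂x_i = Σα_j − 1 = 3.7 > 0, so everyone contributes w_i; X^SO = 95, W^SO = 95 + 3.7·95 = 446.5.
Deadweight loss = 299.7.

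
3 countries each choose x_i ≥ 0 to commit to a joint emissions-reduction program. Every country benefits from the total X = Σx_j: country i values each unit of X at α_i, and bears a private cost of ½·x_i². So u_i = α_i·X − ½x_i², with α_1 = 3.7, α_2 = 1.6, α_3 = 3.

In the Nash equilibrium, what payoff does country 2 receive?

Country i's FOC: ∂u_i/∂x_i = α_i − x_i = 0, so x_i* = α_i.
NE contributions = (3.7, 1.6, 3); X = 8.3.
u_2 = α_2·X − ½·(x_2)² = 1.6·8.3 − ½·1.6² = 12.

12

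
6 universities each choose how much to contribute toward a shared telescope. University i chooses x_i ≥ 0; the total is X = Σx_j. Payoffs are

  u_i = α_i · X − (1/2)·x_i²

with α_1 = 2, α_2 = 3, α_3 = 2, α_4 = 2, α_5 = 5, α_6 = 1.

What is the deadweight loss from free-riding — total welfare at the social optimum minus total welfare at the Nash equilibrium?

University i's FOC: ∂u_i/∂x_i = α_i − x_i = 0, so x_i* = α_i.
NE contributions = (2, 3, 2, 2, 5, 1); X = 15.
W^NE = (Σα)·X − ½Σα_i² = 15² − ½·47 = 201.5.
Planner sets x_i = Σα_j = 15 for every i, so X^SO = 6·15 = 90.
W^SO = (Σα)·X^SO − ½·6·(Σα)² = (6/2)·15² = 675.
Deadweight loss = W^SO − W^NE = 473.5.

473.5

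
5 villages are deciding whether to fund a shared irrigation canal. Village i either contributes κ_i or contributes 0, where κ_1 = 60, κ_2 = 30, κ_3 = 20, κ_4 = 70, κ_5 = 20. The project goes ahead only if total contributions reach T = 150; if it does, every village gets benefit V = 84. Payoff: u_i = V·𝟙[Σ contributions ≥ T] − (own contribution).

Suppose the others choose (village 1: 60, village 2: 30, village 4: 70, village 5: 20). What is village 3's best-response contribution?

0

Others' total = 180 ≥ 150; contributing adds cost 20 for no extra benefit.
Best response: 0.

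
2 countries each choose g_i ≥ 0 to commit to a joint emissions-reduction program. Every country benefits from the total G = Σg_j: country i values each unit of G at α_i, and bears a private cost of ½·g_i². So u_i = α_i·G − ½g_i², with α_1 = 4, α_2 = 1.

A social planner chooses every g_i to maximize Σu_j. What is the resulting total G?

Planner FOC: ∂(Σu_j)/∂g_i = (Σα_j) − g_i = 0, so g_i^SO = Σα_j = 5 for every i; G^SO = 10.

10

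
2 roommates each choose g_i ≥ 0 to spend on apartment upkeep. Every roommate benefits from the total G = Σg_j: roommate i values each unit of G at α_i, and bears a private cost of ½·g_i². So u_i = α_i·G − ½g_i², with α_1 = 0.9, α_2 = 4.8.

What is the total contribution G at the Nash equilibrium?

5.7

Roommate i's FOC: ∂u_i/∂g_i = α_i − g_i = 0, so g_i* = α_i.
NE contributions = (0.9, 4.8); G = 5.7.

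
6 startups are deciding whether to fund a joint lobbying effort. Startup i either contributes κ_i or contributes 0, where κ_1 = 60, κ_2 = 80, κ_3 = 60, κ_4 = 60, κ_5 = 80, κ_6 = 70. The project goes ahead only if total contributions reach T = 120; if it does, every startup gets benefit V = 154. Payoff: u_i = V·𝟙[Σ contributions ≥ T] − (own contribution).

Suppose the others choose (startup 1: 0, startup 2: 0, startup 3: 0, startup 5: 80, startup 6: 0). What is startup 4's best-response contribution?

Others' total = 80. Contributing 60 brings total to 140 ≥ 120: gain V − κ_4 = 94.
Best response: 60.

60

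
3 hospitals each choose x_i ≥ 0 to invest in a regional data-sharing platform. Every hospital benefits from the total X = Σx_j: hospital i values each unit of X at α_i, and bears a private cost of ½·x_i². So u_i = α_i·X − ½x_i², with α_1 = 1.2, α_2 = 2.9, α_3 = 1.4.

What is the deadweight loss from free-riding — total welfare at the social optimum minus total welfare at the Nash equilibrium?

21.03

Hospital i's FOC: ∂u_i/∂x_i = α_i − x_i = 0, so x_i* = α_i.
NE contributions = (1.2, 2.9, 1.4); X = 5.5.
W^NE = (Σα)·X − ½Σα_i² = 5.5² − ½·11.81 = 24.345.
Planner sets x_i = Σα_j = 5.5 for every i, so X^SO = 3·5.5 = 16.5.
W^SO = (Σα)·X^SO − ½·3·(Σα)² = (3/2)·5.5² = 45.375.
Deadweight loss = W^SO − W^NE = 21.03.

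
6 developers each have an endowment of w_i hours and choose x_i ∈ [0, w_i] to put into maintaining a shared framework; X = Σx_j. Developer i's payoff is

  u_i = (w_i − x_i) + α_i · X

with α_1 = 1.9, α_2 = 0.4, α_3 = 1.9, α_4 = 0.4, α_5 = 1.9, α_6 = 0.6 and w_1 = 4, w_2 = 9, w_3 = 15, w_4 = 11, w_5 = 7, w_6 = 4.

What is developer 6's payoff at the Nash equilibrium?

19.6

∂u_i/∂x_i = α_i − 1, so developer i contributes w_i if α_i > 1, else 0.
α_i > 1 for i ∈ {1, 3, 5}; NE contributions (4, 0, 15, 0, 7, 0), X = 26.
u_6 = (4 − 0) + 0.6·26 = 19.6.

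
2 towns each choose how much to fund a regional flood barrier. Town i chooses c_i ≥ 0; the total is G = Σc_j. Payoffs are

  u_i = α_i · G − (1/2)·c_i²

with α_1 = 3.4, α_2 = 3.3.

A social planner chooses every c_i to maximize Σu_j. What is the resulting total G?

13.4

Planner FOC: ∂(Σu_j)/∂c_i = (Σα_j) − c_i = 0, so c_i^SO = Σα_j = 6.7 for every i; G^SO = 13.4.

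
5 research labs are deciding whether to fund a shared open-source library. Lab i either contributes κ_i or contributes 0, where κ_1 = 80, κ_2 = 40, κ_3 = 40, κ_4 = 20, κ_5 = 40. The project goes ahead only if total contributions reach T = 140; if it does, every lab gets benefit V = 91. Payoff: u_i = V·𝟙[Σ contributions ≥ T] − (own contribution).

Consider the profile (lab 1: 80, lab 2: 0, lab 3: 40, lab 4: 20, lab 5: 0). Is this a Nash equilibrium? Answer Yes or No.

Total = 140 ≥ 140: provided.
Lab 1 (pledges 80, payoff 11): dropping to 0 → total 60, payoff 0. No gain.
Lab 2 (pledges 0, payoff 91): pledging 40 → total 180, payoff 51. No gain.
Lab 3 (pledges 40, payoff 51): dropping to 0 → total 100, payoff 0. No gain.
Lab 4 (pledges 20, payoff 71): dropping to 0 → total 120, payoff 0. No gain.
Lab 5 (pledges 0, payoff 91): pledging 40 → total 180, payoff 51. No gain.

Yes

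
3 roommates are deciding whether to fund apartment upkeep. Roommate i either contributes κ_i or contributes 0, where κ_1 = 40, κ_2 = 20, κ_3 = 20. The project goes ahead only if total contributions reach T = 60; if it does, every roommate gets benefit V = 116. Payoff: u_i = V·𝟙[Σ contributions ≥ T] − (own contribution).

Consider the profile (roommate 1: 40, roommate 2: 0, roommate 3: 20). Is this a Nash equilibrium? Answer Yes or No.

Total = 60 ≥ 60: provided.
Roommate 1 (pledges 40, payoff 76): dropping to 0 → total 20, payoff 0. No gain.
Roommate 2 (pledges 0, payoff 116): pledging 20 → total 80, payoff 96. No gain.
Roommate 3 (pledges 20, payoff 96): dropping to 0 → total 40, payoff 0. No gain.

Yes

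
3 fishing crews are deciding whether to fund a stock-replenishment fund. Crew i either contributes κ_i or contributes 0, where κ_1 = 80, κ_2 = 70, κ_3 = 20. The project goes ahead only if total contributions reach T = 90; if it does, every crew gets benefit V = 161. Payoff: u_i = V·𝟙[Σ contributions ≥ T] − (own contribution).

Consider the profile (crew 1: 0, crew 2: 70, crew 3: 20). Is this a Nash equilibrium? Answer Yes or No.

Yes

Total = 90 ≥ 90: provided.
Crew 1 (pledges 0, payoff 161): pledging 80 → total 170, payoff 81. No gain.
Crew 2 (pledges 70, payoff 91): dropping to 0 → total 20, payoff 0. No gain.
Crew 3 (pledges 20, payoff 141): dropping to 0 → total 70, payoff 0. No gain.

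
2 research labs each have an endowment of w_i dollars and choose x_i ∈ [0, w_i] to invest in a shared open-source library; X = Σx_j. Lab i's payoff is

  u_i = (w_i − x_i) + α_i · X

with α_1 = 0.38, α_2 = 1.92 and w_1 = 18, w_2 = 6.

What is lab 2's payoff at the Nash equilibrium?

∂u_i/∂x_i = α_i − 1, so lab i contributes w_i if α_i > 1, else 0.
α_i > 1 for i ∈ {2}; NE contributions (0, 6), X = 6.
u_2 = (6 − 6) + 1.92·6 = 11.52.

11.52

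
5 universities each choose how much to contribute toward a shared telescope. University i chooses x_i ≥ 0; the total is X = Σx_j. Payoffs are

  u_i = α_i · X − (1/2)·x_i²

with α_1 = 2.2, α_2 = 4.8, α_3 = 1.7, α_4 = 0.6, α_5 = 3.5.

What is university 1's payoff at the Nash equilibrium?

25.74

University i's FOC: ∂u_i/∂x_i = α_i − x_i = 0, so x_i* = α_i.
NE contributions = (2.2, 4.8, 1.7, 0.6, 3.5); X = 12.8.
u_1 = α_1·X − ½·(x_1)² = 2.2·12.8 − ½·2.2² = 25.74.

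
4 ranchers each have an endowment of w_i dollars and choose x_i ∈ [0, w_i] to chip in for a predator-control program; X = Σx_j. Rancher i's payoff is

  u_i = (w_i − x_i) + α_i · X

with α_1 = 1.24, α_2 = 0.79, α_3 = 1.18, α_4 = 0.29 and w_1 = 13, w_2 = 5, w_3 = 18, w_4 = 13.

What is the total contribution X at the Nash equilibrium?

∂u_i/∂x_i = α_i − 1, so rancher i contributes w_i if α_i > 1, else 0.
α_i > 1 for i ∈ {1, 3}; NE contributions (13, 0, 18, 0), X = 31.

31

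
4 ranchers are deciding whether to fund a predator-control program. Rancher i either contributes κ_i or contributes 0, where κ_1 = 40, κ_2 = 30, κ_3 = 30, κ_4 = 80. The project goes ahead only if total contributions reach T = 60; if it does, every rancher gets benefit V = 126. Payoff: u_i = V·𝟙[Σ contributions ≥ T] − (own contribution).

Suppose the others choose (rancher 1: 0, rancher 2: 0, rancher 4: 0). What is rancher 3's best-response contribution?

Others' total = 0. Even contributing 30 gives 30 < 60: no benefit either way.
Best response: 0.

0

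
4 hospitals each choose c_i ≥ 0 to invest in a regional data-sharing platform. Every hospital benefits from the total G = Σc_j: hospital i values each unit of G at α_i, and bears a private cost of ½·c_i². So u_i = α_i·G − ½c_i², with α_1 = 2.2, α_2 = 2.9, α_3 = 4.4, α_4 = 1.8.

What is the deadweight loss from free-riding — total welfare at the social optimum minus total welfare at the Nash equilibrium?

Hospital i's FOC: ∂u_i/∂c_i = α_i − c_i = 0, so c_i* = α_i.
NE contributions = (2.2, 2.9, 4.4, 1.8); G = 11.3.
W^NE = (Σα)·G − ½Σα_i² = 11.3² − ½·35.85 = 109.765.
Planner sets c_i = Σα_j = 11.3 for every i, so G^SO = 4·11.3 = 45.2.
W^SO = (Σα)·G^SO − ½·4·(Σα)² = (4/2)·11.3² = 255.38.
Deadweight loss = W^SO − W^NE = 145.615.

145.615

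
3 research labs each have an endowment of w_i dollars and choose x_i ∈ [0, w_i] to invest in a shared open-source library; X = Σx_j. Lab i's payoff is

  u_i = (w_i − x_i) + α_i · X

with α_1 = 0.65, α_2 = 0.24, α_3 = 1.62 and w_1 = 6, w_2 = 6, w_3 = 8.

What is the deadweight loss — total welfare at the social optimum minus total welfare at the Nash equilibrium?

∂u_i/∂x_i = α_i − 1, so lab i contributes w_i if α_i > 1, else 0.
α_i > 1 for i ∈ {3}; NE contributions (0, 0, 8), X = 8.
W^NE = Σw_i − X^NE + (Σα_i)·X^NE = 20 + 1.51·8 = 32.08.
Planner: ∂(Σu_j)/∂x_i = Σα_j − 1 = 1.51 > 0, so everyone contributes w_i; X^SO = 20, W^SO = 20 + 1.51·20 = 50.2.
Deadweight loss = 18.12.

18.12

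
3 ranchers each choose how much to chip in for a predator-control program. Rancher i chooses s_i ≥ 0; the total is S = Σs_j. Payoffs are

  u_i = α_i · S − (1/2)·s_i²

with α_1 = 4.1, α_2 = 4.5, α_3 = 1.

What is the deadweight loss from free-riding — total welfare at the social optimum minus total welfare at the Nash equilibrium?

65.11

Rancher i's FOC: ∂u_i/∂s_i = α_i − s_i = 0, so s_i* = α_i.
NE contributions = (4.1, 4.5, 1); S = 9.6.
W^NE = (Σα)·S − ½Σα_i² = 9.6² − ½·38.06 = 73.13.
Planner sets s_i = Σα_j = 9.6 for every i, so S^SO = 3·9.6 = 28.8.
W^SO = (Σα)·S^SO − ½·3·(Σα)² = (3/2)·9.6² = 138.24.
Deadweight loss = W^SO − W^NE = 65.11.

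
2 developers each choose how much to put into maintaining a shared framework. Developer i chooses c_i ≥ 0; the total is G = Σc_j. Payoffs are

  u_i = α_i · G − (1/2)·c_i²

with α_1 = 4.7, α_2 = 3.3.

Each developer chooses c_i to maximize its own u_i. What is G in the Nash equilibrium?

8

Developer i's FOC: ∂u_i/∂c_i = α_i − c_i = 0, so c_i* = α_i.
NE contributions = (4.7, 3.3); G = 8.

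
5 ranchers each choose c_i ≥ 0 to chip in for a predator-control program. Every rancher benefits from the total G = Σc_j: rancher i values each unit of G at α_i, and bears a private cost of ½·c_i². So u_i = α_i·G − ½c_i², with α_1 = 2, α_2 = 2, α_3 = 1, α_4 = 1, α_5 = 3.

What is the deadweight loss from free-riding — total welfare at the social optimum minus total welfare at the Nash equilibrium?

131

Rancher i's FOC: ∂u_i/∂c_i = α_i − c_i = 0, so c_i* = α_i.
NE contributions = (2, 2, 1, 1, 3); G = 9.
W^NE = (Σα)·G − ½Σα_i² = 9² − ½·19 = 71.5.
Planner sets c_i = Σα_j = 9 for every i, so G^SO = 5·9 = 45.
W^SO = (Σα)·G^SO − ½·5·(Σα)² = (5/2)·9² = 202.5.
Deadweight loss = W^SO − W^NE = 131.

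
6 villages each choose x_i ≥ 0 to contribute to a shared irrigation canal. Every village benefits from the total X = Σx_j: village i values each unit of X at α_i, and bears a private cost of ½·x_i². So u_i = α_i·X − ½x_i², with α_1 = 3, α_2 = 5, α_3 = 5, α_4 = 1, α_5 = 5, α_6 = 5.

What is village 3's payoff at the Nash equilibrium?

Village i's FOC: ∂u_i/∂x_i = α_i − x_i = 0, so x_i* = α_i.
NE contributions = (3, 5, 5, 1, 5, 5); X = 24.
u_3 = α_3·X − ½·(x_3)² = 5·24 − ½·5² = 107.5.

107.5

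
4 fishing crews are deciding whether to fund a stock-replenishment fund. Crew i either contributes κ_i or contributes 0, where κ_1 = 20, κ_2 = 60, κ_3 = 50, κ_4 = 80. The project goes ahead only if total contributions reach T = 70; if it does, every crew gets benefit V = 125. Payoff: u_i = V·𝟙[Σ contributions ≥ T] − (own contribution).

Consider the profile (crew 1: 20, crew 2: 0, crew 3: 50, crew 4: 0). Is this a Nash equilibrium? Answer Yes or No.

Total = 70 ≥ 70: provided.
Crew 1 (pledges 20, payoff 105): dropping to 0 → total 50, payoff 0. No gain.
Crew 2 (pledges 0, payoff 125): pledging 60 → total 130, payoff 65. No gain.
Crew 3 (pledges 50, payoff 75): dropping to 0 → total 20, payoff 0. No gain.
Crew 4 (pledges 0, payoff 125): pledging 80 → total 150, payoff 45. No gain.

Yes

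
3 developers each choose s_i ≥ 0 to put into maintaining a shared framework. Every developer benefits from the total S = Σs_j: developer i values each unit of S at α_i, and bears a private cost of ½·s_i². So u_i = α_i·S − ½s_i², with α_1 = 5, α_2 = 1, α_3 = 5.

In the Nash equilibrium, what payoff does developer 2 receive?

Developer i's FOC: ∂u_i/∂s_i = α_i − s_i = 0, so s_i* = α_i.
NE contributions = (5, 1, 5); S = 11.
u_2 = α_2·S − ½·(s_2)² = 1·11 − ½·1² = 10.5.

10.5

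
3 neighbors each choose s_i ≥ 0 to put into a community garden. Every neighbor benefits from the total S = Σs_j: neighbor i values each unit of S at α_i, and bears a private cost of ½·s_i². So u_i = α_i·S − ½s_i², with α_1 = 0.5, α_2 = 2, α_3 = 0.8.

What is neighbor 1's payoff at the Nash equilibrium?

Neighbor i's FOC: ∂u_i/∂s_i = α_i − s_i = 0, so s_i* = α_i.
NE contributions = (0.5, 2, 0.8); S = 3.3.
u_1 = α_1·S − ½·(s_1)² = 0.5·3.3 − ½·0.5² = 1.525.

1.525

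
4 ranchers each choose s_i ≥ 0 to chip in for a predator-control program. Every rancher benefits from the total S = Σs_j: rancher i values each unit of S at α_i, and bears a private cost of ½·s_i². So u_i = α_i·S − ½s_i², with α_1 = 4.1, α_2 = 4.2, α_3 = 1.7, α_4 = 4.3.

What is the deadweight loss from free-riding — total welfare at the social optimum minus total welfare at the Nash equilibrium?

232.405

Rancher i's FOC: ∂u_i/∂s_i = α_i − s_i = 0, so s_i* = α_i.
NE contributions = (4.1, 4.2, 1.7, 4.3); S = 14.3.
W^NE = (Σα)·S − ½Σα_i² = 14.3² − ½·55.83 = 176.575.
Planner sets s_i = Σα_j = 14.3 for every i, so S^SO = 4·14.3 = 57.2.
W^SO = (Σα)·S^SO − ½·4·(Σα)² = (4/2)·14.3² = 408.98.
Deadweight loss = W^SO − W^NE = 232.405.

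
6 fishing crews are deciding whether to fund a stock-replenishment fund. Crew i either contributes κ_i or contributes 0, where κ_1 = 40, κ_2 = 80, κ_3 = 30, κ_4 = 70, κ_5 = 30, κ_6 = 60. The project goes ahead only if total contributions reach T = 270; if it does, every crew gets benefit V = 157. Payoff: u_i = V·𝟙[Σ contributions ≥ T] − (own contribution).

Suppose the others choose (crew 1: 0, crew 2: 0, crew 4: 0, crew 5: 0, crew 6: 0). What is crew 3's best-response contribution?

0

Others' total = 0. Even contributing 30 gives 30 < 270: no benefit either way.
Best response: 0.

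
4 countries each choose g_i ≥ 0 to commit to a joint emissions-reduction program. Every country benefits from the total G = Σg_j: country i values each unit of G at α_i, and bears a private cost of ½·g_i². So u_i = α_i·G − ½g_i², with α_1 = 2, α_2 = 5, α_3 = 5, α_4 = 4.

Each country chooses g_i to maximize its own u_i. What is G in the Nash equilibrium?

16

Country i's FOC: ∂u_i/∂g_i = α_i − g_i = 0, so g_i* = α_i.
NE contributions = (2, 5, 5, 4); G = 16.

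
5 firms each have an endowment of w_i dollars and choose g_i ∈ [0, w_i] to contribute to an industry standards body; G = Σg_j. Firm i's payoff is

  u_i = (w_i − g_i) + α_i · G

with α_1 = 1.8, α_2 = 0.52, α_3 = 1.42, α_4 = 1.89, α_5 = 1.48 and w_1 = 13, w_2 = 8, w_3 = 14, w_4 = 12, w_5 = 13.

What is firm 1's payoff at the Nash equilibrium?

∂u_i/∂g_i = α_i − 1, so firm i contributes w_i if α_i > 1, else 0.
α_i > 1 for i ∈ {1, 3, 4, 5}; NE contributions (13, 0, 14, 12, 13), G = 52.
u_1 = (13 − 13) + 1.8·52 = 93.6.

93.6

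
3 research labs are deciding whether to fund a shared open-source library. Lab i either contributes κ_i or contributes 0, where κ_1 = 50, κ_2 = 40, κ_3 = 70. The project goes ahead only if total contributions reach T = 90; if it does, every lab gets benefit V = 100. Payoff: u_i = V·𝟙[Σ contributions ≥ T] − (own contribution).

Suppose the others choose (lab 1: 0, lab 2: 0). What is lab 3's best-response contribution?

0

Others' total = 0. Even contributing 70 gives 70 < 90: no benefit either way.
Best response: 0.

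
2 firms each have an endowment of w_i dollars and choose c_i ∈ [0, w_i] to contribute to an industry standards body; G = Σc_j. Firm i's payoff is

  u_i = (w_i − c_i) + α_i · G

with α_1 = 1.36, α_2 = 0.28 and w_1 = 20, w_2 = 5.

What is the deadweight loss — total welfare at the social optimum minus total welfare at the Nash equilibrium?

∂u_i/∂c_i = α_i − 1, so firm i contributes w_i if α_i > 1, else 0.
α_i > 1 for i ∈ {1}; NE contributions (20, 0), G = 20.
W^NE = Σw_i − G^NE + (Σα_i)·G^NE = 25 + 0.64·20 = 37.8.
Planner: ∂(Σu_j)/∂c_i = Σα_j − 1 = 0.64 > 0, so everyone contributes w_i; G^SO = 25, W^SO = 25 + 0.64·25 = 41.
Deadweight loss = 3.2.

3.2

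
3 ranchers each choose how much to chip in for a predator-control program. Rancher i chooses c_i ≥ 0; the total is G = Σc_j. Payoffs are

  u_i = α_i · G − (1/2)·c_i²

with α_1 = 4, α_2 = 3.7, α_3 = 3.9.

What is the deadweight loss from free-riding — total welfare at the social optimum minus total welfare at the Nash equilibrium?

89.73

Rancher i's FOC: ∂u_i/∂c_i = α_i − c_i = 0, so c_i* = α_i.
NE contributions = (4, 3.7, 3.9); G = 11.6.
W^NE = (Σα)·G − ½Σα_i² = 11.6² − ½·44.9 = 112.11.
Planner sets c_i = Σα_j = 11.6 for every i, so G^SO = 3·11.6 = 34.8.
W^SO = (Σα)·G^SO − ½·3·(Σα)² = (3/2)·11.6² = 201.84.
Deadweight loss = W^SO − W^NE = 89.73.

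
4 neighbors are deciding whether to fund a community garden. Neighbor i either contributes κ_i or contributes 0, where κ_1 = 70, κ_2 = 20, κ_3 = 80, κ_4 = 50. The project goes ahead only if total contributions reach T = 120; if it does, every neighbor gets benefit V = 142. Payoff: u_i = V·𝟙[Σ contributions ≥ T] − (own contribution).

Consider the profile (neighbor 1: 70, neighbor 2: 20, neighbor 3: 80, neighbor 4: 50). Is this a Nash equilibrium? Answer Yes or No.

Total = 220 ≥ 120: provided.
Neighbor 1 (pledges 70, payoff 72): dropping to 0 → total 150, payoff 142. Profitable deviation.

No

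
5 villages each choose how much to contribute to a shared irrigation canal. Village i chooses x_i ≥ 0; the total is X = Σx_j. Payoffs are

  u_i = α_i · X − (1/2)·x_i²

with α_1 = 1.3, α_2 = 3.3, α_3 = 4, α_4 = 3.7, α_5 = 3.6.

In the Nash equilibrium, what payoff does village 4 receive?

Village i's FOC: ∂u_i/∂x_i = α_i − x_i = 0, so x_i* = α_i.
NE contributions = (1.3, 3.3, 4, 3.7, 3.6); X = 15.9.
u_4 = α_4·X − ½·(x_4)² = 3.7·15.9 − ½·3.7² = 51.985.

51.985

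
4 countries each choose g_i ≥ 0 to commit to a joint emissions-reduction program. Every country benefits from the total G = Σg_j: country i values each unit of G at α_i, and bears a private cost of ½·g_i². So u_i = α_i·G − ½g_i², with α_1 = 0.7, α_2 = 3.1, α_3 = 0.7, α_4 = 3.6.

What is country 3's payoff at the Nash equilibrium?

Country i's FOC: ∂u_i/∂g_i = α_i − g_i = 0, so g_i* = α_i.
NE contributions = (0.7, 3.1, 0.7, 3.6); G = 8.1.
u_3 = α_3·G − ½·(g_3)² = 0.7·8.1 − ½·0.7² = 5.425.

5.425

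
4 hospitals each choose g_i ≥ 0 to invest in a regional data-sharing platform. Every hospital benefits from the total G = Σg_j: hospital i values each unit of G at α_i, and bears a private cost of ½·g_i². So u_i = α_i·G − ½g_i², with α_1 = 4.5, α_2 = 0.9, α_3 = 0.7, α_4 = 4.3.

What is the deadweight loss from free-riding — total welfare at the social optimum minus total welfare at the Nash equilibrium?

128.18

Hospital i's FOC: ∂u_i/∂g_i = α_i − g_i = 0, so g_i* = α_i.
NE contributions = (4.5, 0.9, 0.7, 4.3); G = 10.4.
W^NE = (Σα)·G − ½Σα_i² = 10.4² − ½·40.04 = 88.14.
Planner sets g_i = Σα_j = 10.4 for every i, so G^SO = 4·10.4 = 41.6.
W^SO = (Σα)·G^SO − ½·4·(Σα)² = (4/2)·10.4² = 216.32.
Deadweight loss = W^SO − W^NE = 128.18.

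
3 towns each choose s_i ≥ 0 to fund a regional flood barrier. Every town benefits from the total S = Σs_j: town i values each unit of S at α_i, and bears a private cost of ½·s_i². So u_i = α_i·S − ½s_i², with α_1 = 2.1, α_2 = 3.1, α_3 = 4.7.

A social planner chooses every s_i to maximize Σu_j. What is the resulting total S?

Planner FOC: ∂(Σu_j)/∂s_i = (Σα_j) − s_i = 0, so s_i^SO = Σα_j = 9.9 for every i; S^SO = 29.7.

29.7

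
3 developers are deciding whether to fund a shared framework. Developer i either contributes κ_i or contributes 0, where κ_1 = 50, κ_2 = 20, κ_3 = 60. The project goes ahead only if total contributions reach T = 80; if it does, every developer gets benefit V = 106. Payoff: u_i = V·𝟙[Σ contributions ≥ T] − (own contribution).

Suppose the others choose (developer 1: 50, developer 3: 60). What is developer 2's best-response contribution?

0

Others' total = 110 ≥ 80; contributing adds cost 20 for no extra benefit.
Best response: 0.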